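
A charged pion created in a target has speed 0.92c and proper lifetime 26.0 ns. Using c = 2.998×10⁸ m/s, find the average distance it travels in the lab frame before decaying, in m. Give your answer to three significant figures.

With β = 0.92, γ = 1/√(1 − 0.92²) = 1/√0.1536 = 2.5516.
Lab-frame lifetime: Δt = γτ = 2.5516 × 26.0 ns = 66.342 ns.
Distance: d = vΔt = 0.92 × 2.998×10⁸ m/s × 6.6342×10^-8 s = 18.3 m.

18.3 m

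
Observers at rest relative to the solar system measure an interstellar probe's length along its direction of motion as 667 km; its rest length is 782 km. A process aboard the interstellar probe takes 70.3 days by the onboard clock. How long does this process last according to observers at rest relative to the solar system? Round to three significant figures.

82.4 days

Length contraction gives γ = L₀/L = 782/667 = 1.17241.
The same γ dilates the second interval: 1.17241 × 70.3 days = 82.4 days.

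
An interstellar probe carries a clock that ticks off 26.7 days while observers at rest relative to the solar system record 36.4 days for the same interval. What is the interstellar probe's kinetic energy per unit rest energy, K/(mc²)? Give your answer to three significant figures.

0.363

From Δt = γΔτ: γ = 36.4/26.7 = 1.3633.
K/(mc²) = γ − 1 = 1.3633 − 1 = 0.363.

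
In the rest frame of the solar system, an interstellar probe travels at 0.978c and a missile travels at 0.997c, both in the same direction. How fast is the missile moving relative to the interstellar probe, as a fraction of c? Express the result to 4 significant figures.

Transform to the interstellar probe's frame: u' = (u − v)/(1 − uv/c²).
u' = (0.997 − 0.978)/(1 − 0.997×0.978) = 0.019/0.024934 = 0.76201.
Speed in the interstellar probe's frame: 0.7620c (in the same direction).

0.7620c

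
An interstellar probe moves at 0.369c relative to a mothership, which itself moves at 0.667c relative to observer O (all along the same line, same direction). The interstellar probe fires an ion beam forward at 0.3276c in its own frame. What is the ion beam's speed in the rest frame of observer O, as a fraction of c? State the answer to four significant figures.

0.9109c

Apply u = (u'+v)/(1+u'v) twice. Ion beam in the mothership frame: (0.3276+0.369)/(1+0.3276·0.369) = 0.6966/1.1208844 = 0.62147c.
That velocity, transformed to the rest frame of observer O: (0.62147+0.667)/(1+0.62147·0.667) = 1.28847/1.41452049 = 0.91089c.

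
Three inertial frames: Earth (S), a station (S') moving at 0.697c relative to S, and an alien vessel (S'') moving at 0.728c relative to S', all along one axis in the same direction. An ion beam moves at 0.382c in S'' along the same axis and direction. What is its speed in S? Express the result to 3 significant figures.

Compose velocities in two stages. Stage 1 (into S'): u₁ = (0.382+0.728)/(1+0.382×0.728) = 0.86848.
Stage 2 (into S): u = (0.86848+0.697)/(1+0.86848×0.697) = 0.97518, so the speed is 0.975c.

0.975c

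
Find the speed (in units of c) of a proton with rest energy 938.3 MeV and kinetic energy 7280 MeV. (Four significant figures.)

γ = 1 + K/(mc²) = 1 + 7280/938.3 = 8.7587.
β = √(1 − 1/γ²) = √(1 − 0.0130353) = √0.9869647 = 0.9935.

0.9935c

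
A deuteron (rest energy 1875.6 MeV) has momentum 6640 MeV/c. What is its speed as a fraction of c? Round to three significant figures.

βγ = pc/(mc²) = 6640/1875.6 = 3.5402.
Since γ² = 1 + (βγ)² = 13.533, γ = √13.533 = 3.67872, and β = (βγ)/γ = 3.5402/3.67872 = 0.962.

0.962c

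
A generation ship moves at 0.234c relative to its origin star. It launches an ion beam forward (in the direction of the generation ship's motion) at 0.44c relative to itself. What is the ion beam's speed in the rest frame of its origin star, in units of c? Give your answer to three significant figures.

Relativistic velocity addition: u = (u' + v)/(1 + u'v/c²), with u' = 0.44c and v = 0.234c.
Numerator: 0.44 + 0.234 = 0.674. Denominator: 1 + (0.44)(0.234) = 1.10296.
u = 0.674/1.10296 = 0.61108, so the speed is 0.611c.

0.611c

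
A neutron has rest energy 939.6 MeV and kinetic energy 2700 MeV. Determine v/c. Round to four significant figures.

0.9661

γ = 1 + K/(mc²) = 1 + 2700/939.6 = 3.8736.
β = √(1 − 1/γ²) = √(1 − 0.0666454) = √0.9333546 = 0.9661.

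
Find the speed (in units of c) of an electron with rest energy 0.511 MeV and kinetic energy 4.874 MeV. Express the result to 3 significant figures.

K = (γ−1)mc², so γ = 1 + 4.874/0.511 = 10.538.
Then v/c = √(1 − γ⁻²) = √(1 − 0.009005) = √0.990995 = 0.995.

0.995c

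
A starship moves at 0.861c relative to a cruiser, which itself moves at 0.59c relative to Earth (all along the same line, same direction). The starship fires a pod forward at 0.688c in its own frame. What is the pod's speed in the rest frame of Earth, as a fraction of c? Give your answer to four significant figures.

0.9929c

First combine the pod and starship (S''→S'): u₁ = (0.688 + 0.861)/(1 + 0.688×0.861) = 1.549/1.592368 = 0.97277.
Then combine with the cruiser (S'→S): u = (0.97277 + 0.59)/(1 + 0.97277×0.59) = 1.56277/1.5739343 = 0.99291.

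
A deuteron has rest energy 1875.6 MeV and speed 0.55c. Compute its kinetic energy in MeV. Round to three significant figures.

With β = 0.55, γ = 1/√(1 − 0.55²) = 1/√0.6975 = 1.19737.
Kinetic energy: K = (γ − 1)mc² = (1.19737 − 1) × 1875.6 MeV = 0.19737 × 1875.6 = 370 MeV.

370 MeV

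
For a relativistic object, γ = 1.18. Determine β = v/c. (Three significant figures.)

β = √(1 − 1/γ²) = √(1 − 1/1.3924) = √0.281816 = 0.531.

0.531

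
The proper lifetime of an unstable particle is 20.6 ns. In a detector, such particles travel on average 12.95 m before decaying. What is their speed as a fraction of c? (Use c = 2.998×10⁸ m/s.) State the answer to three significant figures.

0.903c

Let x = d/(cτ) = 12.95 m / (2.998×10⁸ m/s × 2.060×10^-8 s) = 2.0969. Since d = βγcτ, x = βγ = β/√(1−β²).
Solving: β² = x²/(1+x²) = 4.39699/5.39699 = 0.814712, so β = 0.903.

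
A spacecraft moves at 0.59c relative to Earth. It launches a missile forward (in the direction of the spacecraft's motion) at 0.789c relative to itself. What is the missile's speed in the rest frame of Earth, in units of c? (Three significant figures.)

0.941c

In units of c, u = (u' + v)/(1 + u'v) with u' = 0.789 and v = 0.59.
Numerator: 0.789 + 0.59 = 1.379. Denominator: 1 + (0.789)(0.59) = 1.46551.
u = 1.379/1.46551 = 0.94097, so the speed is 0.941c.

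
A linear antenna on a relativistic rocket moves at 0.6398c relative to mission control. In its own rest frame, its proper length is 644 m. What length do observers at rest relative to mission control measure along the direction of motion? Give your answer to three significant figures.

495 m

With β = 0.6398, γ = 1/√(1 − 0.6398²) = 1/√0.59065596 = 1.3012.
Length contraction: L = L₀/γ = 644/1.3012 = 495 m.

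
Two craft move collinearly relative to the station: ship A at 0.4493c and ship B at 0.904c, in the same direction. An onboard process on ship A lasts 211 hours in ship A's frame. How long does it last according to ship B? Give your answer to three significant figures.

Transform ship A's velocity into ship B's frame: (0.4493 − 0.904)/(1 − 0.4493·0.904) = −0.4547/0.5938328, so the relative speed is 0.7657c.
At |u| = 0.7657c, γ = (1 − 0.586296)^(−1/2) = 1.5547.
The clock on ship A records proper time, so ship B measures Δt = γΔτ = 1.5547 × 211 = 328 hours.

328 hours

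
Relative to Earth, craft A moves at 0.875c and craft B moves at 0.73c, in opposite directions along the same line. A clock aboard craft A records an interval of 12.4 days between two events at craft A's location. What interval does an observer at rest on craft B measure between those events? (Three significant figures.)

The velocity of craft A relative to craft B is (0.875 + 0.73)c / (1 + 0.875×0.73) = 0.97941c; relative speed 0.97941c.
γ for this relative speed: γ = 1/√(1 − 0.959244) = 4.9534.
The clock on craft A records proper time, so craft B measures Δt = γΔτ = 4.9534 × 12.4 = 61.4 days.

61.4 days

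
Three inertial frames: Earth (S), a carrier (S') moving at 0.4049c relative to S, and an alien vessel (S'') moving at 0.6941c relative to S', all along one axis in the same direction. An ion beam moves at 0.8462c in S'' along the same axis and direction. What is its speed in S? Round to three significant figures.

Apply u = (u'+v)/(1+u'v) twice. Ion beam in the carrier frame: (0.8462+0.6941)/(1+0.8462·0.6941) = 1.5403/1.58734742 = 0.97036c.
That velocity, transformed to the rest frame of Earth: (0.97036+0.4049)/(1+0.97036·0.4049) = 1.37526/1.392898764 = 0.98734c.

0.987c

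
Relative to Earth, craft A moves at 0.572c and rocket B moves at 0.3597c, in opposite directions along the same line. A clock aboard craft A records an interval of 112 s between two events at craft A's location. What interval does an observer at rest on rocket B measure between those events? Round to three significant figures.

176 s

Speed of craft A in rocket B's frame: u = (v_A + v_B)/(1 + v_A v_B/c²) = (0.572 + 0.3597)/(1 + 0.572×0.3597) = 0.9317/1.2057484 = 0.77272; |u| = 0.77272c.
γ for this relative speed: γ = 1/√(1 − 0.597096) = 1.5754.
The clock on craft A records proper time, so rocket B measures Δt = γΔτ = 1.5754 × 112 = 176 s.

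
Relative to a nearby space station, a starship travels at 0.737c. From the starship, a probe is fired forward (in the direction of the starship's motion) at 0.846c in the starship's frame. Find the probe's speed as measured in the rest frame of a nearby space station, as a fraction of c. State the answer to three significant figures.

Relativistic velocity addition: u = (u' + v)/(1 + u'v/c²), with u' = 0.846c and v = 0.737c.
Numerator: 0.846 + 0.737 = 1.583. Denominator: 1 + (0.846)(0.737) = 1.623502.
u = 1.583/1.623502 = 0.97505, so the speed is 0.975c.

0.975c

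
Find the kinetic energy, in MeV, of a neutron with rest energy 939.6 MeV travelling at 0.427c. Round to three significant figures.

99.5 MeV

γ = 1/√(1 − β²) = 1/√(1 − 0.182329) = 1/√0.817671 = 1/0.904252 = 1.10589.
Kinetic energy: K = (γ − 1)mc² = (1.10589 − 1) × 939.6 MeV = 0.10589 × 939.6 = 99.5 MeV.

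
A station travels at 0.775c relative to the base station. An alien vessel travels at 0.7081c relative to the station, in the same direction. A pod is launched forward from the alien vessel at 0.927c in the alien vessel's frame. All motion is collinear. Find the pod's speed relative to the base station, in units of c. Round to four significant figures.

0.9984c

First combine the pod and alien vessel (S''→S'): u₁ = (0.927 + 0.7081)/(1 + 0.927×0.7081) = 1.6351/1.6564087 = 0.98714.
Then combine with the station (S'→S): u = (0.98714 + 0.775)/(1 + 0.98714×0.775) = 1.76214/1.7650335 = 0.99836.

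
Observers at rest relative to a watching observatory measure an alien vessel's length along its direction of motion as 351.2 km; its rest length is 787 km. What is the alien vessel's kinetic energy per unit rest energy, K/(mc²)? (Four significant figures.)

From L = L₀/γ: γ = 787/351.2 = 2.24089.
K/(mc²) = γ − 1 = 2.24089 − 1 = 1.241.

1.241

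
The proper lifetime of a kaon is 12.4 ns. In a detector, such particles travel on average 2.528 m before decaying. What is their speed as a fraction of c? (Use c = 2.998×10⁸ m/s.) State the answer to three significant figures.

0.562c

d = βγcτ ⇒ βγ = d/(cτ) = 2.528 m / (3.71752 m) = 0.68002.
β = (βγ)/√(1+(βγ)²) = 0.68002/√1.462427 = 0.562.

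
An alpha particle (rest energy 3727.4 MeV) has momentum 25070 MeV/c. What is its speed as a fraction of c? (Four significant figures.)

βγ = pc/(mc²) = 25070/3727.4 = 6.7259.
Since γ² = 1 + (βγ)² = 46.2377, γ = √46.2377 = 6.79983, and β = (βγ)/γ = 6.7259/6.79983 = 0.9891.

0.9891c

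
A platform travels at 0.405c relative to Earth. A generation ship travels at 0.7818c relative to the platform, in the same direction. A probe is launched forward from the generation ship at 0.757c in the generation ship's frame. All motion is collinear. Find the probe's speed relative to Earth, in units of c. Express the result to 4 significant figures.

0.9858c

First combine the probe and generation ship (S''→S'): u₁ = (0.757 + 0.7818)/(1 + 0.757×0.7818) = 1.5388/1.5918226 = 0.96669.
Then combine with the platform (S'→S): u = (0.96669 + 0.405)/(1 + 0.96669×0.405) = 1.37169/1.39150945 = 0.98576.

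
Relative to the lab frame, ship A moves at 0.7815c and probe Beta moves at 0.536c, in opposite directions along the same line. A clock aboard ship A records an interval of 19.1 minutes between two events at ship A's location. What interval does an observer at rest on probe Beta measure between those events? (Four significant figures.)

Transform ship A's velocity into probe Beta's frame: (0.7815 + 0.536)/(1 + 0.7815·0.536) = 1.3175/1.418884, so the relative speed is 0.92855c.
γ for this relative speed: γ = 1/√(1 − 0.862205) = 2.6939.
Ship A's interval is proper; time dilation gives Δt_B = γΔτ = 2.6939 × 19.1 minutes = 51.45 minutes.

51.45 minutes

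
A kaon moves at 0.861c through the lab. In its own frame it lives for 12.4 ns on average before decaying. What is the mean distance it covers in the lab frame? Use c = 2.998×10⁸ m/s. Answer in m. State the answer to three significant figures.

Lorentz factor: γ = (1 − 0.741321)^(−1/2) = 1.9662.
Lab-frame lifetime: Δt = γτ = 1.9662 × 12.4 ns = 24.381 ns.
Distance: d = vΔt = 0.861 × 2.998×10⁸ m/s × 2.4381×10^-8 s = 6.29 m.

6.29 m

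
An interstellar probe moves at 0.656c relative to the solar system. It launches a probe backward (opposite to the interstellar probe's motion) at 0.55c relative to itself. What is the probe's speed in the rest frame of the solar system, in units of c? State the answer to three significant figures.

Relativistic velocity addition: u = (u' + v)/(1 + u'v/c²), with u' = −0.55c and v = 0.656c.
Numerator: −0.55 + 0.656 = 0.106. Denominator: 1 + (−0.55)(0.656) = 0.6392.
u = 0.106/0.6392 = 0.16583, so the speed is 0.166c.

0.166c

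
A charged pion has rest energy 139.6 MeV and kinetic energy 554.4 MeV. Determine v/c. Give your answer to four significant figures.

γ = 1 + K/(mc²) = 1 + 554.4/139.6 = 4.9713.
β = √(1 − 1/γ²) = √(1 − 0.0404632) = √0.9595368 = 0.9796.

0.9796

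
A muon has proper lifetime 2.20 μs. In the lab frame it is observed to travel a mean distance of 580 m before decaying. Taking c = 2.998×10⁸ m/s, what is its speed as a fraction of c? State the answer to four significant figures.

0.6604c

Let x = d/(cτ) = 580.0 m / (2.998×10⁸ m/s × 2.200×10^-6 s) = 0.87937. Since d = βγcτ, x = βγ = β/√(1−β²).
Solving: β² = x²/(1+x²) = 0.773292/1.773292 = 0.436077, so β = 0.6604.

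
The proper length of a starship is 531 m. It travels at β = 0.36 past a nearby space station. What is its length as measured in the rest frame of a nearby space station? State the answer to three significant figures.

γ = 1/√(1 − β²) = 1/√(1 − 0.1296) = 1/√0.8704 = 1/0.932952 = 1.0719.
Length contraction: L = L₀/γ = 531/1.0719 = 495 m.

495 m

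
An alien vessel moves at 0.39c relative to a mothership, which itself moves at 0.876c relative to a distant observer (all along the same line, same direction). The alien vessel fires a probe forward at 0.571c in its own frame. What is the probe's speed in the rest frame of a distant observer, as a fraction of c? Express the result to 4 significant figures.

0.9843c

Compose velocities in two stages. Stage 1 (into S'): u₁ = (0.571+0.39)/(1+0.571×0.39) = 0.78597.
Stage 2 (into S): u = (0.78597+0.876)/(1+0.78597×0.876) = 0.98428, so the speed is 0.9843c.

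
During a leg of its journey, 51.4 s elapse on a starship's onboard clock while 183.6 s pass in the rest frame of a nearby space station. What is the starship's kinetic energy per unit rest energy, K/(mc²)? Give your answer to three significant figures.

2.57

The time-dilation ratio gives γ = 183.6/51.4 = 3.57198.
Since K = (γ−1)mc², K/(mc²) = 3.57198 − 1 = 2.57.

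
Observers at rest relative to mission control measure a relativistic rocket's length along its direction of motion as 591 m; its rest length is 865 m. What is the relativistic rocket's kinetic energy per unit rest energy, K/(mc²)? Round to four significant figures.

0.4636

Length contraction gives γ = L₀/L = 865/591 = 1.46362.
Since K = (γ−1)mc², K/(mc²) = 1.46362 − 1 = 0.4636.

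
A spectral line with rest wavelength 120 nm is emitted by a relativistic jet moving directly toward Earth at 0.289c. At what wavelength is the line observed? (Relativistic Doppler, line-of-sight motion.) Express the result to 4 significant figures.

Relativistic Doppler for wavelength: λ_obs = λ_src · √((1−β)/(1+β)).
With β = 0.289: factor = √(0.711/1.289) = 0.74269.
λ_obs = 120 × 0.74269 = 89.12 nm.

89.12 nm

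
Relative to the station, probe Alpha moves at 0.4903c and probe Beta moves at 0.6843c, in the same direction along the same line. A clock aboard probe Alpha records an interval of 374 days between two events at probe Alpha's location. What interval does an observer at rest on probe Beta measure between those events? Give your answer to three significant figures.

391 days

Speed of probe Alpha in probe Beta's frame: u = (v_A − v_B)/(1 − v_A v_B/c²) = (0.4903 − 0.6843)/(1 − 0.4903×0.6843) = −0.194/0.66448771 = −0.29195; |u| = 0.29195c.
At |u| = 0.29195c, γ = (1 − 0.0852348)^(−1/2) = 1.0456.
Probe Alpha's interval is proper; time dilation gives Δt_B = γΔτ = 1.0456 × 374 days = 391 days.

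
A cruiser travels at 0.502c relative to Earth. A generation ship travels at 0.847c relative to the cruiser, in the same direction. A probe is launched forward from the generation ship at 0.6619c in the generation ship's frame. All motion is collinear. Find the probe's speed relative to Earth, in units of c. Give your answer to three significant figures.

Apply u = (u'+v)/(1+u'v) twice. Probe in the cruiser frame: (0.6619+0.847)/(1+0.6619·0.847) = 1.5089/1.5606293 = 0.96685c.
That velocity, transformed to the rest frame of Earth: (0.96685+0.502)/(1+0.96685·0.502) = 1.46885/1.4853587 = 0.98889c.

0.989c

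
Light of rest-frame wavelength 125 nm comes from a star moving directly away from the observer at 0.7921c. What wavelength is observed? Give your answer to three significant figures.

Relativistic Doppler for wavelength: λ_obs = λ_src · √((1+β)/(1−β)).
With β = 0.7921: factor = √(1.7921/0.2079) = 2.936.
λ_obs = 125 × 2.936 = 367 nm.

367 nm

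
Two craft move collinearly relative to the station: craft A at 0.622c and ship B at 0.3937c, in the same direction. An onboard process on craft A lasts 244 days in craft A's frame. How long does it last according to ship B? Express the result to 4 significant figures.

The velocity of craft A relative to ship B is (0.622 − 0.3937)c / (1 − 0.622×0.3937) = 0.30234c; relative speed 0.30234c.
γ for this relative speed: γ = 1/√(1 − 0.0914095) = 1.0491.
Craft A's interval is proper; time dilation gives Δt_B = γΔτ = 1.0491 × 244 days = 256.0 days.

256.0 days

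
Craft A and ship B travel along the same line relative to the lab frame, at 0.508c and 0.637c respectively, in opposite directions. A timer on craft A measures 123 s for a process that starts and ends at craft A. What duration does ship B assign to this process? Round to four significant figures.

Transform craft A's velocity into ship B's frame: (0.508 + 0.637)/(1 + 0.508·0.637) = 1.145/1.323596, so the relative speed is 0.86507c.
At |u| = 0.86507c, γ = (1 − 0.748346)^(−1/2) = 1.9934.
Craft A's interval is proper; time dilation gives Δt_B = γΔτ = 1.9934 × 123 s = 245.2 s.

245.2 s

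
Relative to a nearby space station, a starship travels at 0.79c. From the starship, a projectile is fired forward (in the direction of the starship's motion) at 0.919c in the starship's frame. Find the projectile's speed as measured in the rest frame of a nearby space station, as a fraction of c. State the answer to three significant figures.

In units of c, u = (u' + v)/(1 + u'v) with u' = 0.919 and v = 0.79.
Numerator: 0.919 + 0.79 = 1.709. Denominator: 1 + (0.919)(0.79) = 1.72601.
u = 1.709/1.72601 = 0.99014, so the speed is 0.990c.

0.990c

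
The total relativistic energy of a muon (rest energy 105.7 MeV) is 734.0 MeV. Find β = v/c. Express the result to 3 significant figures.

Total energy E = γmc² gives γ = 734.0/105.7 = 6.9442.
Hence β = √(1 − 1/γ²) = √(1 − 0.0207375) = √0.9792625 = 0.990.

0.990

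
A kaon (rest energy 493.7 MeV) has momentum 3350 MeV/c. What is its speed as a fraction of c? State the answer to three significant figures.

βγ = pc/(mc²) = 3350/493.7 = 6.7855.
Since γ² = 1 + (βγ)² = 47.043, γ = √47.043 = 6.85879, and β = (βγ)/γ = 6.7855/6.85879 = 0.989.

0.989c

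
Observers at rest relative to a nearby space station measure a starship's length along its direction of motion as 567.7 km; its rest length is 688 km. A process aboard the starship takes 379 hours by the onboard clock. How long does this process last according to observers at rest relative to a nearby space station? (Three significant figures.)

459 hours

Length contraction gives γ = L₀/L = 688/567.7 = 1.21191.
The same γ dilates the second interval: 1.21191 × 379 hours = 459 hours.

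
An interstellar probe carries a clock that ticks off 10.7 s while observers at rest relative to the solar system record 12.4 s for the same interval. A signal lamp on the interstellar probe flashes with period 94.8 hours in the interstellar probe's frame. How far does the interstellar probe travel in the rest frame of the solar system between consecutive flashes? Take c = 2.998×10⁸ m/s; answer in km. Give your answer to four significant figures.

γ = Δt/Δτ = 12.4/10.7 = 1.15888.
β = √(1 − 1/γ²) = 0.50537. Lab-frame period = γτ = 1.15888×94.8 hours = 109.86 hours. Distance = βc × γτ = 0.50537 × 2.998×10⁸ m/s × 395496 s = 5.9922×10^13 m = 5.992×10^10 km.

5.992×10^10 km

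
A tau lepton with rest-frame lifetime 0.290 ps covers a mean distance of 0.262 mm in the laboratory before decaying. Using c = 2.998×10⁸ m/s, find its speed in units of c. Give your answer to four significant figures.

d = βγcτ ⇒ βγ = d/(cτ) = 2.620×10^-4 m / (8.6942×10^-5 m) = 3.0135.
β = (βγ)/√(1+(βγ)²) = 3.0135/√10.08118 = 0.9491.

0.9491c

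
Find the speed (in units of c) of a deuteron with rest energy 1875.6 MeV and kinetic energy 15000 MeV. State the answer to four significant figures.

0.9938c

γ = 1 + K/(mc²) = 1 + 15000/1875.6 = 8.9974.
β = √(1 − 1/γ²) = √(1 − 0.0123528) = √0.9876472 = 0.9938.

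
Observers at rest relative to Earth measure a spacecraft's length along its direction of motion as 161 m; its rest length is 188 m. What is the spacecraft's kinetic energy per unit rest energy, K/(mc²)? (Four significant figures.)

0.1677

From L = L₀/γ: γ = 188/161 = 1.1677.
Since K = (γ−1)mc², K/(mc²) = 1.1677 − 1 = 0.1677.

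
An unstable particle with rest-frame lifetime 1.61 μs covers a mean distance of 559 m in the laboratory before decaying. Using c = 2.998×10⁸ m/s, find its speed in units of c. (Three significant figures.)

0.757c

Let x = d/(cτ) = 559.0 m / (2.998×10⁸ m/s × 1.610×10^-6 s) = 1.1581. Since d = βγcτ, x = βγ = β/√(1−β²).
Solving: β² = x²/(1+x²) = 1.3412/2.3412 = 0.572869, so β = 0.757.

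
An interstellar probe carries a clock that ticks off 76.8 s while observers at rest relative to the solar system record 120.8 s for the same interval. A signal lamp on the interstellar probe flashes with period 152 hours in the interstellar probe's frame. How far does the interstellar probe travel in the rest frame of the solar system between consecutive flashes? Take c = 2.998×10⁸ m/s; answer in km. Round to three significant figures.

1.99×10^11 km

From Δt = γΔτ: γ = 120.8/76.8 = 1.57292.
β = √(1 − 1/γ²) = 0.77189. Lab-frame period = γτ = 1.57292×152 hours = 239.08 hours. Distance = βc × γτ = 0.77189 × 2.998×10⁸ m/s × 860688 s = 1.9917×10^14 m = 1.99×10^11 km.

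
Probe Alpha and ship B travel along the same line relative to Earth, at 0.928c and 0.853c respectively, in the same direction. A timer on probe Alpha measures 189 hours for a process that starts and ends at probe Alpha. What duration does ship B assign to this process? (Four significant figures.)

202.6 hours

The velocity of probe Alpha relative to ship B is (0.928 − 0.853)c / (1 − 0.928×0.853) = 0.35986c; relative speed 0.35986c.
γ for this relative speed: γ = 1/√(1 − 0.129499) = 1.0718.
The clock on probe Alpha records proper time, so ship B measures Δt = γΔτ = 1.0718 × 189 = 202.6 hours.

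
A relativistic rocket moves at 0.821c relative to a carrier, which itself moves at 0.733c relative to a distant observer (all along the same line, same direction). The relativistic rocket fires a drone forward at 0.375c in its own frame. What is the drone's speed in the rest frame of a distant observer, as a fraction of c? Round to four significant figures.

First combine the drone and relativistic rocket (S''→S'): u₁ = (0.375 + 0.821)/(1 + 0.375×0.821) = 1.196/1.307875 = 0.91446.
Then combine with the carrier (S'→S): u = (0.91446 + 0.733)/(1 + 0.91446×0.733) = 1.64746/1.67029918 = 0.98633.

0.9863c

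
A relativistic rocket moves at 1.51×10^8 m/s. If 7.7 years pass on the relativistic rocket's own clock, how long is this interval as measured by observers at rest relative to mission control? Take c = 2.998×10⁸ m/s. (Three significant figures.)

β = v/c = (1.51×10^8 m/s)/(2.998×10⁸ m/s) = 0.503669.
γ = 1/√(1 − β²) = 1/√(1 − 0.2536825) = 1/√0.7463175 = 1/0.863897 = 1.1575.
Time dilation: Δt = γ·Δτ = 1.1575 × 7.7 = 8.91 years.

8.91 years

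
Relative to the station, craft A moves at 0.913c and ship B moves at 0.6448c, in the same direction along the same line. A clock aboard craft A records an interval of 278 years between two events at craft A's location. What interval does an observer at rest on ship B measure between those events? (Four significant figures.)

366.7 years

The velocity of craft A relative to ship B is (0.913 − 0.6448)c / (1 − 0.913×0.6448) = 0.65208c; relative speed 0.65208c.
At |u| = 0.65208c, γ = (1 − 0.425208)^(−1/2) = 1.319.
The clock on craft A records proper time, so ship B measures Δt = γΔτ = 1.319 × 278 = 366.7 years.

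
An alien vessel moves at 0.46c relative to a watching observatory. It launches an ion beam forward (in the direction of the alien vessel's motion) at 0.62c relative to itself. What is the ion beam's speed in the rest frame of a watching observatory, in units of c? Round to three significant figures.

Relativistic velocity addition: u = (u' + v)/(1 + u'v/c²), with u' = 0.62c and v = 0.46c.
Numerator: 0.62 + 0.46 = 1.08. Denominator: 1 + (0.62)(0.46) = 1.2852.
u = 1.08/1.2852 = 0.84034, so the speed is 0.840c.

0.840c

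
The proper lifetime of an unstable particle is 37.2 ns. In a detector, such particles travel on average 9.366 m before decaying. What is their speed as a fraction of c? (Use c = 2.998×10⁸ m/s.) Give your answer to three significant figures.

Let x = d/(cτ) = 9.366 m / (2.998×10⁸ m/s × 3.720×10^-8 s) = 0.83981. Since d = βγcτ, x = βγ = β/√(1−β²).
Solving: β² = x²/(1+x²) = 0.705281/1.705281 = 0.413586, so β = 0.643.

0.643c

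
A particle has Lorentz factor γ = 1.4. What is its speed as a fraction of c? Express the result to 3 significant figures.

β = √(1 − 1/γ²) = √(1 − 1/1.96) = √0.489796 = 0.700.

0.700c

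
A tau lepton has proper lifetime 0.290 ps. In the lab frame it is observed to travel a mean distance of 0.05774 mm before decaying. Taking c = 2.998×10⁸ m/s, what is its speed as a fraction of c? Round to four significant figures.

0.5532c

Let x = d/(cτ) = 5.774×10^-5 m / (2.998×10⁸ m/s × 2.900×10^-13 s) = 0.66412. Since d = βγcτ, x = βγ = β/√(1−β²).
Solving: β² = x²/(1+x²) = 0.441055/1.441055 = 0.306064, so β = 0.5532.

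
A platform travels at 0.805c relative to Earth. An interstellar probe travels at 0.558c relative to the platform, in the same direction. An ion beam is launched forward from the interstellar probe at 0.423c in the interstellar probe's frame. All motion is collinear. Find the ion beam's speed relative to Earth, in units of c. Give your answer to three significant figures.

0.975c

Compose velocities in two stages. Stage 1 (into S'): u₁ = (0.423+0.558)/(1+0.423×0.558) = 0.79367.
Stage 2 (into S): u = (0.79367+0.805)/(1+0.79367×0.805) = 0.97545, so the speed is 0.975c.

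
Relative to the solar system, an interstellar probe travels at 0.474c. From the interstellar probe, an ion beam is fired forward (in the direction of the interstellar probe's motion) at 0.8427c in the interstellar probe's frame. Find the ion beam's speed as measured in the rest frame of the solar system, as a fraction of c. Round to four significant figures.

In units of c, u = (u' + v)/(1 + u'v) with u' = 0.8427 and v = 0.474.
Numerator: 0.8427 + 0.474 = 1.3167. Denominator: 1 + (0.8427)(0.474) = 1.3994398.
u = 1.3167/1.3994398 = 0.94088, so the speed is 0.9409c.

0.9409c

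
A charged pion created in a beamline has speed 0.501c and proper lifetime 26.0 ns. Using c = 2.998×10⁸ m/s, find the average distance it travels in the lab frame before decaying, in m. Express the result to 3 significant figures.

With β = 0.501, γ = 1/√(1 − 0.501²) = 1/√0.748999 = 1.1555.
Lab-frame lifetime: Δt = γτ = 1.1555 × 26.0 ns = 30.043 ns.
Distance: d = vΔt = 0.501 × 2.998×10⁸ m/s × 3.0043×10^-8 s = 4.51 m.

4.51 m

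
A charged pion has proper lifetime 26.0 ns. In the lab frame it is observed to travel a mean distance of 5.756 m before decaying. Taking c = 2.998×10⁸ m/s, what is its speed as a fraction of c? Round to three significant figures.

0.594c

Lab distance = (lab lifetime)·v = γτ·βc, so βγ = d/(cτ) = 5.756/(2.998×10⁸ × 2.600×10^-8) = 0.73844.
With βγ = 0.73844: γ² = 1 + (βγ)² = 1.545294, and β = (βγ)/γ = 0.73844/1.2431 = 0.594.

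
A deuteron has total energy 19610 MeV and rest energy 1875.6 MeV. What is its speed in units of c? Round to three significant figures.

0.995c

γ = E/(mc²) = 19610/1875.6 = 10.455.
β = √(1 − 1/γ²) = √(1 − 0.00914854) = √0.99085146 = 0.995.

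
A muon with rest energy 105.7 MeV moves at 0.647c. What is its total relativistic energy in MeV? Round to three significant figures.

139 MeV

γ = 1/√(1 − β²) = 1/√(1 − 0.418609) = 1/√0.581391 = 1/0.76249 = 1.3115.
Total energy: E = γmc² = 1.3115 × 105.7 MeV = 139 MeV.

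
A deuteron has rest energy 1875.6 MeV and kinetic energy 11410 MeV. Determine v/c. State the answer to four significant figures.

γ = 1 + K/(mc²) = 1 + 11410/1875.6 = 7.0834.
β = √(1 − 1/γ²) = √(1 − 0.0199304) = √0.9800696 = 0.9900.

0.9900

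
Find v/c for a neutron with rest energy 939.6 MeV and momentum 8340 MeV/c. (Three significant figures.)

βγ = pc/(mc²) = 8340/939.6 = 8.8761.
Since γ² = 1 + (βγ)² = 79.7852, γ = √79.7852 = 8.93226, and β = (βγ)/γ = 8.8761/8.93226 = 0.994.

0.994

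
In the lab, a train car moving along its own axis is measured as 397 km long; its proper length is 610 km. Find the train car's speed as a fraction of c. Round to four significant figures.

Length contraction gives γ = L₀/L = 610/397 = 1.5365.
β = √(1 − 1/γ²) = √0.576421 = 0.7592.

0.7592c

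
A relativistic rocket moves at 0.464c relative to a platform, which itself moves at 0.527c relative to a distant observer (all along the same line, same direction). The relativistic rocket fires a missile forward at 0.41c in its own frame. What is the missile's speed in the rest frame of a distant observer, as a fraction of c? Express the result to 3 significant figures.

Compose velocities in two stages. Stage 1 (into S'): u₁ = (0.41+0.464)/(1+0.41×0.464) = 0.73431.
Stage 2 (into S): u = (0.73431+0.527)/(1+0.73431×0.527) = 0.90939, so the speed is 0.909c.

0.909c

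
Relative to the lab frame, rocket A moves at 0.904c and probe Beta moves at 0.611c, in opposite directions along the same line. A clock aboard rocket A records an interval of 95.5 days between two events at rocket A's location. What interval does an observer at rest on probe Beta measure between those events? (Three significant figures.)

438 days

The velocity of rocket A relative to probe Beta is (0.904 + 0.611)c / (1 + 0.904×0.611) = 0.97594c; relative speed 0.97594c.
At |u| = 0.97594c, γ = (1 − 0.952459)^(−1/2) = 4.5863.
The clock on rocket A records proper time, so probe Beta measures Δt = γΔτ = 4.5863 × 95.5 = 438 days.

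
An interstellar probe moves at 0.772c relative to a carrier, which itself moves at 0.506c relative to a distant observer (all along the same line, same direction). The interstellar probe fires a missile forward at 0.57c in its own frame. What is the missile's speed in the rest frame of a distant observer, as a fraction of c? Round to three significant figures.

0.977c

Compose velocities in two stages. Stage 1 (into S'): u₁ = (0.57+0.772)/(1+0.57×0.772) = 0.93192.
Stage 2 (into S): u = (0.93192+0.506)/(1+0.93192×0.506) = 0.97715, so the speed is 0.977c.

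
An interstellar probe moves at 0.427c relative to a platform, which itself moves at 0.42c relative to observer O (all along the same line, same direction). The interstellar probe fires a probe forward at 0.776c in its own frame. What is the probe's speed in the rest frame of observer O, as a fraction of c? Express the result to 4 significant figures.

First combine the probe and interstellar probe (S''→S'): u₁ = (0.776 + 0.427)/(1 + 0.776×0.427) = 1.203/1.331352 = 0.90359.
Then combine with the platform (S'→S): u = (0.90359 + 0.42)/(1 + 0.90359×0.42) = 1.32359/1.3795078 = 0.95947.

0.9595c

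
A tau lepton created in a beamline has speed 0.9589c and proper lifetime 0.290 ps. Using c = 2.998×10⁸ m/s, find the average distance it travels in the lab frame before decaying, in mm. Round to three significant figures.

With β = 0.9589, γ = 1/√(1 − 0.9589²) = 1/√0.08051079 = 3.5243.
Lab-frame lifetime: Δt = γτ = 3.5243 × 0.290 ps = 1.022 ps.
Distance: d = vΔt = 0.9589 × 2.998×10⁸ m/s × 1.0220×10^-12 s = 2.94×10^-4 m = 0.294 mm.

0.294 mm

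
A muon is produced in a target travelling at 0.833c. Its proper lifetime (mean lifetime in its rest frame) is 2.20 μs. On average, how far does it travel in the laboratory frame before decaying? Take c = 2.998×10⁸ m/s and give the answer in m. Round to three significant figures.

β² = 0.693889, so γ = 1/√0.306111 = 1.8074.
Lab-frame lifetime: Δt = γτ = 1.8074 × 2.20 μs = 3.9763 μs.
Distance: d = vΔt = 0.833 × 2.998×10⁸ m/s × 3.9763×10^-6 s = 993 m.

993 m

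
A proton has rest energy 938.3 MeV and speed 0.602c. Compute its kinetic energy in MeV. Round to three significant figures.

γ = 1/√(1 − β²) = 1/√(1 − 0.362404) = 1/√0.637596 = 1/0.798496 = 1.25235.
Kinetic energy: K = (γ − 1)mc² = (1.25235 − 1) × 938.3 MeV = 0.25235 × 938.3 = 237 MeV.

237 MeV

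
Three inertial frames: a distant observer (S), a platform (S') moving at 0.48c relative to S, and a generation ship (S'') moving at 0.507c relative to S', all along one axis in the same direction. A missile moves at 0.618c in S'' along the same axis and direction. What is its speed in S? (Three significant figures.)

Apply u = (u'+v)/(1+u'v) twice. Missile in the platform frame: (0.618+0.507)/(1+0.618·0.507) = 1.125/1.313326 = 0.8566c.
That velocity, transformed to the rest frame of a distant observer: (0.8566+0.48)/(1+0.8566·0.48) = 1.3366/1.411168 = 0.94716c.

0.947c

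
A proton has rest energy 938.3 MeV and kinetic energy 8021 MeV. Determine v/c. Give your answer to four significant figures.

0.9945

K = (γ−1)mc², so γ = 1 + 8021/938.3 = 9.5484.
Then v/c = √(1 − γ⁻²) = √(1 − 0.0109683) = √0.9890317 = 0.9945.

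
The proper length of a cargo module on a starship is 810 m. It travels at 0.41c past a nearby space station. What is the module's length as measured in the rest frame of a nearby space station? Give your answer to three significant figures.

739 m

With β = 0.41, γ = 1/√(1 − 0.41²) = 1/√0.8319 = 1.0964.
Along the direction of motion the measured length is L₀/γ = 810/1.0964 = 739 m.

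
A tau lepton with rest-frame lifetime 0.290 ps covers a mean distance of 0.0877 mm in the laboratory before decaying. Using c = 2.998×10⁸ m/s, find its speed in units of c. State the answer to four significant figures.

0.7102c

d = βγcτ ⇒ βγ = d/(cτ) = 8.770×10^-5 m / (8.6942×10^-5 m) = 1.0087.
β = (βγ)/√(1+(βγ)²) = 1.0087/√2.01748 = 0.7102.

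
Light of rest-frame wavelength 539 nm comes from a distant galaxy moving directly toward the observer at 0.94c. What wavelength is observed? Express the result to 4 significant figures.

94.79 nm

Relativistic Doppler for wavelength: λ_obs = λ_src · √((1−β)/(1+β)).
With β = 0.94: factor = √(0.06/1.94) = 0.17586.
λ_obs = 539 × 0.17586 = 94.79 nm.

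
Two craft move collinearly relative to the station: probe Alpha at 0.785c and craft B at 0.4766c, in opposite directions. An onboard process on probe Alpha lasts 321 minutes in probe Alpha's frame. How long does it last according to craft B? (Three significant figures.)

The velocity of probe Alpha relative to craft B is (0.785 + 0.4766)c / (1 + 0.785×0.4766) = 0.91811c; relative speed 0.91811c.
γ for this relative speed: γ = 1/√(1 − 0.842926) = 2.5232.
The clock on probe Alpha records proper time, so craft B measures Δt = γΔτ = 2.5232 × 321 = 810 minutes.

810 minutes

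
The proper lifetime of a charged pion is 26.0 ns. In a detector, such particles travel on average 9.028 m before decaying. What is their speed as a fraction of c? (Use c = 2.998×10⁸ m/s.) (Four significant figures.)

Let x = d/(cτ) = 9.028 m / (2.998×10⁸ m/s × 2.600×10^-8 s) = 1.1582. Since d = βγcτ, x = βγ = β/√(1−β²).
Solving: β² = x²/(1+x²) = 1.34143/2.34143 = 0.572911, so β = 0.7569.

0.7569c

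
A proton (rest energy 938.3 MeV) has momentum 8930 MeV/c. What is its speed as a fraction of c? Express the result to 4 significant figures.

0.9945c

βγ = pc/(mc²) = 8930/938.3 = 9.5172.
Since γ² = 1 + (βγ)² = 91.5771, γ = √91.5771 = 9.56959, and β = (βγ)/γ = 9.5172/9.56959 = 0.9945.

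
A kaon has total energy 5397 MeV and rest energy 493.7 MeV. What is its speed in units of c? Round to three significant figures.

γ = E/(mc²) = 5397/493.7 = 10.932.
β = √(1 − 1/γ²) = √(1 − 0.0083676) = √0.9916324 = 0.996.

0.996c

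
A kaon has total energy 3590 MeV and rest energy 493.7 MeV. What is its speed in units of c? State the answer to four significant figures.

0.9905c

γ = E/(mc²) = 3590/493.7 = 7.2716.
β = √(1 − 1/γ²) = √(1 − 0.0189121) = √0.9810879 = 0.9905.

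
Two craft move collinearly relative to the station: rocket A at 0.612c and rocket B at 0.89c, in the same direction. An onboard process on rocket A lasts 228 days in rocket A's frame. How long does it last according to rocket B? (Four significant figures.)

The velocity of rocket A relative to rocket B is (0.612 − 0.89)c / (1 − 0.612×0.89) = −0.61056c; relative speed 0.61056c.
At |u| = 0.61056c, γ = (1 − 0.372784)^(−1/2) = 1.2627.
Rocket A's interval is proper; time dilation gives Δt_B = γΔτ = 1.2627 × 228 days = 287.9 days.

287.9 days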